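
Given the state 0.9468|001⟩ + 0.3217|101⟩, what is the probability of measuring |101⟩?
0.1035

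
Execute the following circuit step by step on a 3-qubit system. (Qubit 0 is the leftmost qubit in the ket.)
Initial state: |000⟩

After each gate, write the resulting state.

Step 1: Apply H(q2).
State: 1/√2|000⟩ + 1/√2|001⟩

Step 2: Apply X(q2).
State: 1/√2|000⟩ + 1/√2|001⟩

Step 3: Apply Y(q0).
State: (1/√2)i|100⟩ + (1/√2)i|101⟩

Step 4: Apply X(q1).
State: (1/√2)i|110⟩ + (1/√2)i|111⟩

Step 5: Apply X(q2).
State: (1/√2)i|110⟩ + (1/√2)i|111⟩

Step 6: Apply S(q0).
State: -1/√2|110⟩ - 1/√2|111⟩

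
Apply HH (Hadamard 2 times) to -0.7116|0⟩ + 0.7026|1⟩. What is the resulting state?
-0.7116|0⟩ + 0.7026|1⟩

H² = I, so an even number of Hadamards cancels: H^2 = I and the state is unchanged.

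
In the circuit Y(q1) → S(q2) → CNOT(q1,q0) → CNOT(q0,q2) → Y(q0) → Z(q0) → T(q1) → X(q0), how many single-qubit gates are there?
6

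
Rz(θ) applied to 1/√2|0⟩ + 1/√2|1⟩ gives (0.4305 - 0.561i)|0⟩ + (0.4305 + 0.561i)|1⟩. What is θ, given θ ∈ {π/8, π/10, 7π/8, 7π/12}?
7π/12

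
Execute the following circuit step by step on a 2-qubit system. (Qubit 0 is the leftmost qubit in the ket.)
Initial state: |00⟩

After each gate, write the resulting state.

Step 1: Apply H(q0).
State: 1/√2|00⟩ + 1/√2|10⟩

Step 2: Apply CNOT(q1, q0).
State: 1/√2|00⟩ + 1/√2|10⟩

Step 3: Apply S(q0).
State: 1/√2|00⟩ + (1/√2)i|10⟩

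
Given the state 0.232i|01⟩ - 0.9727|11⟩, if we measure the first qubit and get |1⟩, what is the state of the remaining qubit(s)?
-|1⟩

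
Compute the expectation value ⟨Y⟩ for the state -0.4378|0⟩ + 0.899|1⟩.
0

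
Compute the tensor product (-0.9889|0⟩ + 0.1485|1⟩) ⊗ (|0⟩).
-0.9889|00⟩ + 0.1485|10⟩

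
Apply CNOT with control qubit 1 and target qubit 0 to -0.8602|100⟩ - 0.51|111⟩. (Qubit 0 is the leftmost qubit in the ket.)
-0.51|011⟩ - 0.8602|100⟩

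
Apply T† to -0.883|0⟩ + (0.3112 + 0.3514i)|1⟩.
-0.883|0⟩ + (0.4685 + 0.02843i)|1⟩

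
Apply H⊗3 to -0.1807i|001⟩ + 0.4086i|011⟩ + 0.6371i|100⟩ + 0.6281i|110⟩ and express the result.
0.5279i|000⟩ + 0.3667i|001⟩ - 0.2052i|010⟩ + 0.2115i|011⟩ - 0.3667i|100⟩ - 0.5279i|101⟩ - 0.2115i|110⟩ + 0.2052i|111⟩

H⊗3 gives amp(|y⟩) = (1/2√2) Σ_x (−1)^(x·y) amp(|x⟩), where x·y is the number of positions in which both x and y have a 1.
|000⟩: (-0.1807i + 0.4086i + 0.6371i + 0.6281i)/(2√2) = 0.5279i
|001⟩: (0.1807i - 0.4086i + 0.6371i + 0.6281i)/(2√2) = 0.3667i
|010⟩: (-0.1807i - 0.4086i + 0.6371i - 0.6281i)/(2√2) = -0.2052i
|011⟩: (0.1807i + 0.4086i + 0.6371i - 0.6281i)/(2√2) = 0.2115i
|100⟩: (-0.1807i + 0.4086i - 0.6371i - 0.6281i)/(2√2) = -0.3667i
|101⟩: (0.1807i - 0.4086i - 0.6371i - 0.6281i)/(2√2) = -0.5279i
|110⟩: (-0.1807i - 0.4086i - 0.6371i + 0.6281i)/(2√2) = -0.2115i
|111⟩: (0.1807i + 0.4086i - 0.6371i + 0.6281i)/(2√2) = 0.2052i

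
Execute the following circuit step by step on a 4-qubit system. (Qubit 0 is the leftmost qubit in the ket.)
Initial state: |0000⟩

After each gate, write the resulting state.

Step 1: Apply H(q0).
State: 1/√2|0000⟩ + 1/√2|1000⟩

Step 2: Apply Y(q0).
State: -(1/√2)i|0000⟩ + (1/√2)i|1000⟩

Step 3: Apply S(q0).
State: -(1/√2)i|0000⟩ - 1/√2|1000⟩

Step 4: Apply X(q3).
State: -(1/√2)i|0001⟩ - 1/√2|1001⟩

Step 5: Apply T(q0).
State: -(1/√2)i|0001⟩ + (-1/2 - (1/2)i)|1001⟩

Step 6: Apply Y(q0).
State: (-1/2 + (1/2)i)|0001⟩ + 1/√2|1001⟩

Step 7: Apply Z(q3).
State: (1/2 - (1/2)i)|0001⟩ - 1/√2|1001⟩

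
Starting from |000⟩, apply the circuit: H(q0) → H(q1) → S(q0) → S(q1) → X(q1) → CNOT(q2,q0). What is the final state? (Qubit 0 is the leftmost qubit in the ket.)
(1/2)i|000⟩ + 1/2|010⟩ - 1/2|100⟩ + (1/2)i|110⟩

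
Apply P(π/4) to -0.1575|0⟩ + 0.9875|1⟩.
-0.1575|0⟩ + (0.6983 + 0.6983i)|1⟩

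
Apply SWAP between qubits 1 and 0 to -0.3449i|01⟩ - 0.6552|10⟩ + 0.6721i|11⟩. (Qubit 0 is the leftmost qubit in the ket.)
-0.6552|01⟩ - 0.3449i|10⟩ + 0.6721i|11⟩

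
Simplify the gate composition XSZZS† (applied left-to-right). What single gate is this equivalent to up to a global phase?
X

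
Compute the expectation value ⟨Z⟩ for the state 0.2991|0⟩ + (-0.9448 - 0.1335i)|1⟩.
-0.821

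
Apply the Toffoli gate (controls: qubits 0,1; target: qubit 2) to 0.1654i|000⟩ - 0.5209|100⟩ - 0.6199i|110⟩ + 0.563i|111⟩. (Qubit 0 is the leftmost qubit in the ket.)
0.1654i|000⟩ - 0.5209|100⟩ + 0.563i|110⟩ - 0.6199i|111⟩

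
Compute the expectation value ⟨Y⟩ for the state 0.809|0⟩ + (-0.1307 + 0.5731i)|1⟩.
0.9273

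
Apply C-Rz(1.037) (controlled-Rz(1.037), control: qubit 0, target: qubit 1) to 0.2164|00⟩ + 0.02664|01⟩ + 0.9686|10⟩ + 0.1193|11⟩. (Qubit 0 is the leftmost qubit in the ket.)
0.2164|00⟩ + 0.02664|01⟩ + (0.8413 - 0.48i)|10⟩ + (0.1036 + 0.05912i)|11⟩

C-Rz(1.037) leaves the control-|0⟩ kets |00⟩, |01⟩ unchanged and applies Rz(1.037) to qubit 1 on the control-|1⟩ pair (|10⟩, |11⟩).
Rz(1.037) = [[e^(−iθ/2), 0], [0, e^(iθ/2)]] with e^(±iθ/2) = cos(θ/2) ± i·sin(θ/2); θ = 1.037, cos(θ/2) ≈ 0.868564, sin(θ/2) ≈ 0.495578.
With a = amp(|10⟩) = 0.9686 and b = amp(|11⟩) = 0.1193:
new amp(|10⟩) = (0.868564 - 0.495578i)·a = (0.8413 - 0.48i)
new amp(|11⟩) = (0.868564 + 0.495578i)·b = (0.1036 + 0.05912i)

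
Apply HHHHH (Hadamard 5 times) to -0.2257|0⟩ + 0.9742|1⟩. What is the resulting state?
0.5293|0⟩ - 0.8485|1⟩

H² = I, so H^5 = H: a single Hadamard. With (a, b) = (-0.2257, 0.9742), H gives ((a + b)/√2, (a − b)/√2) = (0.5293, -0.8485).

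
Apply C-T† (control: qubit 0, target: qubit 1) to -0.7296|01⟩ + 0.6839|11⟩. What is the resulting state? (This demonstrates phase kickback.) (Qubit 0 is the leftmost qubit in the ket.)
-0.7296|01⟩ + (0.4836 - 0.4836i)|11⟩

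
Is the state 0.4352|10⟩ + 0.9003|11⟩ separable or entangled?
Separable

Writing the state as a|00⟩ + b|01⟩ + c|10⟩ + d|11⟩, it is a product state iff ad − bc = 0.
Here (a, b, c, d) = (0, 0, 0.4352, 0.9003): ad − bc = (0)(0.9003) − (0)(0.4352) = 0, so the state is separable.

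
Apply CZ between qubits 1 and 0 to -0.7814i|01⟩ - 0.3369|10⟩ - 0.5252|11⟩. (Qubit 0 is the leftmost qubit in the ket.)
-0.7814i|01⟩ - 0.3369|10⟩ + 0.5252|11⟩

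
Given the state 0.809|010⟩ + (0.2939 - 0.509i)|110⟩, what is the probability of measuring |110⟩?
0.3455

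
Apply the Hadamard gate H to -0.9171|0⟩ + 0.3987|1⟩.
-0.3666|0⟩ - 0.9304|1⟩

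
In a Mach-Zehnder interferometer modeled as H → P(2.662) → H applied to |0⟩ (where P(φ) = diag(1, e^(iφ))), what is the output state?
(0.05641 + 0.2307i)|0⟩ + (0.9436 - 0.2307i)|1⟩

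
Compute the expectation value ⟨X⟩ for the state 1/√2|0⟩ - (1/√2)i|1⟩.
0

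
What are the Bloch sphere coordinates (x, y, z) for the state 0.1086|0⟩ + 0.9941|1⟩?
(0.2159, 0, -0.9764)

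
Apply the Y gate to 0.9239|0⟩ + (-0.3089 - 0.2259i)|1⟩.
(-0.2259 + 0.3089i)|0⟩ + 0.9239i|1⟩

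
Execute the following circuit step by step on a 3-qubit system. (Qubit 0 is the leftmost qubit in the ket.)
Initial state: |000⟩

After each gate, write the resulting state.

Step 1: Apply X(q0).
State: |100⟩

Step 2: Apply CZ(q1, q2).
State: |100⟩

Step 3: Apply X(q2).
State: |101⟩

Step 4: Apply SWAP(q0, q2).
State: |101⟩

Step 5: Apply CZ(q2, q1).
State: |101⟩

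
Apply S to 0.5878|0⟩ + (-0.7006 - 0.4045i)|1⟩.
0.5878|0⟩ + (0.4045 - 0.7006i)|1⟩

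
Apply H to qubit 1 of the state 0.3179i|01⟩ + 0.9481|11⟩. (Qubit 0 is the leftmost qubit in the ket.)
0.2248i|00⟩ - 0.2248i|01⟩ + 0.6704|10⟩ - 0.6704|11⟩

H on qubit 1 mixes each pair of kets that differ only in qubit 1: amplitudes (a, b) of (|…0…⟩, |…1…⟩) become ((a + b)/√2, (a − b)/√2). Kets absent from the input have amplitude 0.
(|00⟩, |01⟩): (a, b) = (0, 0.3179i) → (0.2248i, -0.2248i)
(|10⟩, |11⟩): (a, b) = (0, 0.9481) → (0.6704, -0.6704)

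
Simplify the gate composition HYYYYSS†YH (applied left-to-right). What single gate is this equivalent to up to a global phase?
Y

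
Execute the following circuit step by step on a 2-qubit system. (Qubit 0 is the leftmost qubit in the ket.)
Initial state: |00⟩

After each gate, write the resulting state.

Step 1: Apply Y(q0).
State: i|10⟩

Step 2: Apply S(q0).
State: -|10⟩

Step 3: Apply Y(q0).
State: i|00⟩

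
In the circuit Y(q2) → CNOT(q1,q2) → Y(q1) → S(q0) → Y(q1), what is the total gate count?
5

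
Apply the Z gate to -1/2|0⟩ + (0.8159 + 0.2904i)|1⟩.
-1/2|0⟩ + (-0.8159 - 0.2904i)|1⟩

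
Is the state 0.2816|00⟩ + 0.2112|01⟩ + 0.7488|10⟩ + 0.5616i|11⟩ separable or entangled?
Entangled

Writing the state as a|00⟩ + b|01⟩ + c|10⟩ + d|11⟩, it is a product state iff ad − bc = 0.
Here (a, b, c, d) = (0.2816, 0.2112, 0.7488, 0.5616i): ad − bc = (0.2816)(0.5616i) − (0.2112)(0.7488) = (-0.1581 + 0.1581i) ≠ 0, so the state is entangled.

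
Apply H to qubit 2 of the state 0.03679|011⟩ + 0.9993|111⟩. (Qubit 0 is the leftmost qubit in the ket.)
0.02601|010⟩ - 0.02601|011⟩ + 0.7066|110⟩ - 0.7066|111⟩

H on qubit 2 mixes each pair of kets that differ only in qubit 2: amplitudes (a, b) of (|…0…⟩, |…1…⟩) become ((a + b)/√2, (a − b)/√2). Kets absent from the input have amplitude 0.
(|010⟩, |011⟩): (a, b) = (0, 0.03679) → (0.02601, -0.02601)
(|110⟩, |111⟩): (a, b) = (0, 0.9993) → (0.7066, -0.7066)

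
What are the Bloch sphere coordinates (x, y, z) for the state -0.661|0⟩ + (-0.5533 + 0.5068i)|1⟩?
(0.7315, -0.67, -0.1261)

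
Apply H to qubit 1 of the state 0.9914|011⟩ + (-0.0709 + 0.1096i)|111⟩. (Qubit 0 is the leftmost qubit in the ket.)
0.701|001⟩ - 0.701|011⟩ + (-0.05013 + 0.0775i)|101⟩ + (0.05013 - 0.0775i)|111⟩

H on qubit 1 mixes each pair of kets that differ only in qubit 1: amplitudes (a, b) of (|…0…⟩, |…1…⟩) become ((a + b)/√2, (a − b)/√2). Kets absent from the input have amplitude 0.
(|001⟩, |011⟩): (a, b) = (0, 0.9914) → (0.701, -0.701)
(|101⟩, |111⟩): (a, b) = (0, (-0.0709 + 0.1096i)) → ((-0.05013 + 0.0775i), (0.05013 - 0.0775i))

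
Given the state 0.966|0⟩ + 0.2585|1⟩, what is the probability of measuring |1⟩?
0.06682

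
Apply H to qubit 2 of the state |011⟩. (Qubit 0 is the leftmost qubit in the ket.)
1/√2|010⟩ - 1/√2|011⟩

H on qubit 2 mixes each pair of kets that differ only in qubit 2: amplitudes (a, b) of (|…0…⟩, |…1…⟩) become ((a + b)/√2, (a − b)/√2). Kets absent from the input have amplitude 0.
(|010⟩, |011⟩): (a, b) = (0, 1) → (1/√2, -1/√2)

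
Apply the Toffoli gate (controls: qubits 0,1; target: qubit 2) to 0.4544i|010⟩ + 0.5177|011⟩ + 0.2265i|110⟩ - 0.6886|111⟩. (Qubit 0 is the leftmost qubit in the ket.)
0.4544i|010⟩ + 0.5177|011⟩ - 0.6886|110⟩ + 0.2265i|111⟩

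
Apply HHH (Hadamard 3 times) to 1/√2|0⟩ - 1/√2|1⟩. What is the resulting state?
|1⟩

H² = I, so H^3 = H: a single Hadamard. With (a, b) = (1/√2, -1/√2), H gives ((a + b)/√2, (a − b)/√2) = (0, 1).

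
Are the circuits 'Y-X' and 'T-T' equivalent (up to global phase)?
No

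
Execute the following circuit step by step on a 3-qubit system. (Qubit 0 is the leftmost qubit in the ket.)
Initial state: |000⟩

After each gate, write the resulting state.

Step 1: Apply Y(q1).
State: i|010⟩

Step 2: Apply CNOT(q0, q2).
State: i|010⟩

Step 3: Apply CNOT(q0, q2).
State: i|010⟩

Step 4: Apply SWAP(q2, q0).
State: i|010⟩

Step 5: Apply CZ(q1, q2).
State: i|010⟩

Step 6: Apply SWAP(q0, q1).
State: i|100⟩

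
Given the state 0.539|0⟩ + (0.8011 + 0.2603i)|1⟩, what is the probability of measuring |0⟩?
0.2905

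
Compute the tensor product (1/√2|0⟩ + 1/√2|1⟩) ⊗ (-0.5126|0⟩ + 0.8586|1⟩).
-0.3625|00⟩ + 0.6071|01⟩ - 0.3625|10⟩ + 0.6071|11⟩

amp(|b₁b₂…⟩) = product of the factor amplitudes for bits b₁, b₂, …; only kets whose every factor amplitude is nonzero survive.
|00⟩: (1/√2)(-0.5126) = -0.3625
|01⟩: (1/√2)(0.8586) = 0.6071
|10⟩: (1/√2)(-0.5126) = -0.3625
|11⟩: (1/√2)(0.8586) = 0.6071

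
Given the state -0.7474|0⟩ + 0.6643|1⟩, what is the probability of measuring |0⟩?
0.5586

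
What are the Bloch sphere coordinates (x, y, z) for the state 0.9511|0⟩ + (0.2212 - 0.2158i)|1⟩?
(0.4208, -0.4105, 0.8091)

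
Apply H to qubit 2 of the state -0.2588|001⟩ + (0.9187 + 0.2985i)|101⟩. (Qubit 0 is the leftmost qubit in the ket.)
-0.183|000⟩ + 0.183|001⟩ + (0.6496 + 0.2111i)|100⟩ + (-0.6496 - 0.2111i)|101⟩

H on qubit 2 mixes each pair of kets that differ only in qubit 2: amplitudes (a, b) of (|…0…⟩, |…1…⟩) become ((a + b)/√2, (a − b)/√2). Kets absent from the input have amplitude 0.
(|000⟩, |001⟩): (a, b) = (0, -0.2588) → (-0.183, 0.183)
(|100⟩, |101⟩): (a, b) = (0, (0.9187 + 0.2985i)) → ((0.6496 + 0.2111i), (-0.6496 - 0.2111i))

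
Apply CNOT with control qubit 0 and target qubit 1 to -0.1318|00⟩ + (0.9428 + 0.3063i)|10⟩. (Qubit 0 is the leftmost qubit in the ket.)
-0.1318|00⟩ + (0.9428 + 0.3063i)|11⟩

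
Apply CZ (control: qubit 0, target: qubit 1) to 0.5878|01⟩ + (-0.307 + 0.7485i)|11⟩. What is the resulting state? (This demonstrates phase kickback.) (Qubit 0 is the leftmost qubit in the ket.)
0.5878|01⟩ + (0.307 - 0.7485i)|11⟩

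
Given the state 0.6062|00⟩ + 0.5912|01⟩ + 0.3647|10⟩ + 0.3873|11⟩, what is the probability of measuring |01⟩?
0.3495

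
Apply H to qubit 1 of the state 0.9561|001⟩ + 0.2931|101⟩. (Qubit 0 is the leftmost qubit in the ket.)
0.6761|001⟩ + 0.6761|011⟩ + 0.2073|101⟩ + 0.2073|111⟩

H on qubit 1 mixes each pair of kets that differ only in qubit 1: amplitudes (a, b) of (|…0…⟩, |…1…⟩) become ((a + b)/√2, (a − b)/√2). Kets absent from the input have amplitude 0.
(|001⟩, |011⟩): (a, b) = (0.9561, 0) → (0.6761, 0.6761)
(|101⟩, |111⟩): (a, b) = (0.2931, 0) → (0.2073, 0.2073)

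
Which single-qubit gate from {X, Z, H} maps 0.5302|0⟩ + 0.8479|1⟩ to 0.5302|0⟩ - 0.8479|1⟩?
Z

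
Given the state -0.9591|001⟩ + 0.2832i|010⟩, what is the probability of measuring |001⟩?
0.9199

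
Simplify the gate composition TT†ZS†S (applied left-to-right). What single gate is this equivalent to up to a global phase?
Z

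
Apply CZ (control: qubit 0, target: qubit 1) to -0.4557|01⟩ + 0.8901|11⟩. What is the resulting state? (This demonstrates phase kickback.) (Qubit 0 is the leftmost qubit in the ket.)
-0.4557|01⟩ - 0.8901|11⟩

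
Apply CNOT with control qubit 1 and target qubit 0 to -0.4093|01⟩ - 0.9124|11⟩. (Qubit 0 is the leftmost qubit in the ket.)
-0.9124|01⟩ - 0.4093|11⟩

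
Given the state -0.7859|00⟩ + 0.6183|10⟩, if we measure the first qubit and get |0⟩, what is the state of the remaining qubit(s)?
-|0⟩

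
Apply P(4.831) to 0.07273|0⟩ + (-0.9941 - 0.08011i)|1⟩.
0.07273|0⟩ + (-0.1972 + 0.9776i)|1⟩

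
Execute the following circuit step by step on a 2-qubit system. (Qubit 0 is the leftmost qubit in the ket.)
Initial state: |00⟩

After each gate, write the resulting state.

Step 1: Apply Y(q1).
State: i|01⟩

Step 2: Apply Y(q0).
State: -|11⟩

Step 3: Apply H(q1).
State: -1/√2|10⟩ + 1/√2|11⟩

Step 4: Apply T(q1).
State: -1/√2|10⟩ + (1/2 + (1/2)i)|11⟩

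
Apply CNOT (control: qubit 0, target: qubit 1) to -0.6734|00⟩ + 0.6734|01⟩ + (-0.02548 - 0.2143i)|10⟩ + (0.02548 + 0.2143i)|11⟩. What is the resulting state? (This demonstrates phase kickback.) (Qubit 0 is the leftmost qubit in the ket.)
-0.6734|00⟩ + 0.6734|01⟩ + (0.02548 + 0.2143i)|10⟩ + (-0.02548 - 0.2143i)|11⟩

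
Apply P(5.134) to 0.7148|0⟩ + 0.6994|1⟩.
0.7148|0⟩ + (0.2862 - 0.6382i)|1⟩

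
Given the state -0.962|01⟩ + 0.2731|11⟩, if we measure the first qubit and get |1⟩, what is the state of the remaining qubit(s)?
|1⟩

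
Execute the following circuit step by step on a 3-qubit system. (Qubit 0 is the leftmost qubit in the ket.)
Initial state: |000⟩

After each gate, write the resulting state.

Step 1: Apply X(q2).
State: |001⟩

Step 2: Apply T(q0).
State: |001⟩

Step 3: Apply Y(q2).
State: -i|000⟩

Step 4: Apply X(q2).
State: -i|001⟩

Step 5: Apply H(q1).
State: -(1/√2)i|001⟩ - (1/√2)i|011⟩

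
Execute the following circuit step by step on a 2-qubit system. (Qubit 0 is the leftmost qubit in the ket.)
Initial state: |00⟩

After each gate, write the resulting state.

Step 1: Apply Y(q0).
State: i|10⟩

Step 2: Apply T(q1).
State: i|10⟩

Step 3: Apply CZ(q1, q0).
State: i|10⟩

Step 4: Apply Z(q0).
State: -i|10⟩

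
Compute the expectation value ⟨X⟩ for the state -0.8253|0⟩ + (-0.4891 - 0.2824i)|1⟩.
0.8073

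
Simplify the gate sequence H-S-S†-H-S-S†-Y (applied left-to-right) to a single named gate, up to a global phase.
Y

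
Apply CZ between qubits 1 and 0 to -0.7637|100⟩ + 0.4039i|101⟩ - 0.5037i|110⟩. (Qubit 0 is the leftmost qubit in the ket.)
-0.7637|100⟩ + 0.4039i|101⟩ + 0.5037i|110⟩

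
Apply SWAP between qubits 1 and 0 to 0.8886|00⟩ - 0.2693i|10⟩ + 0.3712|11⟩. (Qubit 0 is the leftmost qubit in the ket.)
0.8886|00⟩ - 0.2693i|01⟩ + 0.3712|11⟩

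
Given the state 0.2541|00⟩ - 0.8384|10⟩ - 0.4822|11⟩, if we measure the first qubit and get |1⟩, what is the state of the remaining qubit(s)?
-0.8669|0⟩ - 0.4986|1⟩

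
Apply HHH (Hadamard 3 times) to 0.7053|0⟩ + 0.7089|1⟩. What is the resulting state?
|0⟩ - 0.002546|1⟩

H² = I, so H^3 = H: a single Hadamard. With (a, b) = (0.7053, 0.7089), H gives ((a + b)/√2, (a − b)/√2) = (1, -0.002546).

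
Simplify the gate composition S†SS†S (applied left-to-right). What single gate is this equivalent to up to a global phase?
I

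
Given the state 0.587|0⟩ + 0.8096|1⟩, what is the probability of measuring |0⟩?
0.3446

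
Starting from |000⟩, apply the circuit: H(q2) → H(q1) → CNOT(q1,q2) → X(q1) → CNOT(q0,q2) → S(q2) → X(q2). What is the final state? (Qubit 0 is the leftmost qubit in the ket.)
(1/2)i|000⟩ + 1/2|001⟩ + (1/2)i|010⟩ + 1/2|011⟩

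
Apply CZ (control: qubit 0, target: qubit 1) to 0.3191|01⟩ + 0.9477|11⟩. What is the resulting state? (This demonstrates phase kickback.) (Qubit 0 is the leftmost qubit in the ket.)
0.3191|01⟩ - 0.9477|11⟩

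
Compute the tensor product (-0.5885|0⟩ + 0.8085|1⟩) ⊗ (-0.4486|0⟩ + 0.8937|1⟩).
0.264|00⟩ - 0.5259|01⟩ - 0.3627|10⟩ + 0.7226|11⟩

amp(|b₁b₂…⟩) = product of the factor amplitudes for bits b₁, b₂, …; only kets whose every factor amplitude is nonzero survive.
|00⟩: (-0.5885)(-0.4486) = 0.264
|01⟩: (-0.5885)(0.8937) = -0.5259
|10⟩: (0.8085)(-0.4486) = -0.3627
|11⟩: (0.8085)(0.8937) = 0.7226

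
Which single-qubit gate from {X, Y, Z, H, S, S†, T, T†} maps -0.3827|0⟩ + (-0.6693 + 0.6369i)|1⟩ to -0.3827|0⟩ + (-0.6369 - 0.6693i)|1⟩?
S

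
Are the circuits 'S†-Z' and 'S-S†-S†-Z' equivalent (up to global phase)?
Yes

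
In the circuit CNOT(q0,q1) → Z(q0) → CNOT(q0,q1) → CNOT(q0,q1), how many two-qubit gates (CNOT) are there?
3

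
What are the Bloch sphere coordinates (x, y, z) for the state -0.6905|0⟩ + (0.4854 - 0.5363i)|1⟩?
(-0.6703, 0.7406, -0.04644)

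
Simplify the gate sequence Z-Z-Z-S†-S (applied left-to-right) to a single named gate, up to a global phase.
Z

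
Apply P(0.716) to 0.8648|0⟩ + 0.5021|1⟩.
0.8648|0⟩ + (0.3788 + 0.3296i)|1⟩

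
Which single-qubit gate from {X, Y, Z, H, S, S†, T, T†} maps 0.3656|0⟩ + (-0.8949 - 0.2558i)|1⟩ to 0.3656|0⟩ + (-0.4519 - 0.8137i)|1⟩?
T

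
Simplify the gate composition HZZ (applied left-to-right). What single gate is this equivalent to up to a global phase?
H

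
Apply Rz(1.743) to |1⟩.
(0.6437 + 0.7653i)|1⟩

Rz(1.743) = [[e^(−iθ/2), 0], [0, e^(iθ/2)]] with e^(±iθ/2) = cos(θ/2) ± i·sin(θ/2); θ = 1.743, cos(θ/2) ≈ 0.643679, sin(θ/2) ≈ 0.765295.
With a = amp(|0⟩) = 0 and b = amp(|1⟩) = 1:
new amp(|0⟩) = (0.643679 - 0.765295i)·a = 0
new amp(|1⟩) = (0.643679 + 0.765295i)·b = (0.6437 + 0.7653i)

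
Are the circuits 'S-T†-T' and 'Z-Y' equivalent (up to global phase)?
No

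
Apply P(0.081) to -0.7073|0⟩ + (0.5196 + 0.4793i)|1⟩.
-0.7073|0⟩ + (0.4791 + 0.5198i)|1⟩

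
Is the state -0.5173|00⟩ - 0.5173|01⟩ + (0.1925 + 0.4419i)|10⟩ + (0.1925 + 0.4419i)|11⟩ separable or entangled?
Separable

Writing the state as a|00⟩ + b|01⟩ + c|10⟩ + d|11⟩, it is a product state iff ad − bc = 0.
Here (a, b, c, d) = (-0.5173, -0.5173, (0.1925 + 0.4419i), (0.1925 + 0.4419i)): ad − bc = (-0.5173)(0.1925 + 0.4419i) − (-0.5173)(0.1925 + 0.4419i) = 0, so the state is separable.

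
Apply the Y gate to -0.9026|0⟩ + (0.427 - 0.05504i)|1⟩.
(-0.05504 - 0.427i)|0⟩ - 0.9026i|1⟩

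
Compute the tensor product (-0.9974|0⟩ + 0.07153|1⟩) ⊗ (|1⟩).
-0.9974|01⟩ + 0.07153|11⟩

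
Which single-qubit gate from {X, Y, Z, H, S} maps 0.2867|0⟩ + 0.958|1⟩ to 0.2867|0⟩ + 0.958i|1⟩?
S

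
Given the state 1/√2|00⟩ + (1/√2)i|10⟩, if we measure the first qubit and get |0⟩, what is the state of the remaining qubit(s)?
|0⟩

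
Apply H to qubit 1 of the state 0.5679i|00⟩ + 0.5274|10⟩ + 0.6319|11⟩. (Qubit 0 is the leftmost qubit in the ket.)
0.4016i|00⟩ + 0.4016i|01⟩ + 0.8197|10⟩ - 0.07389|11⟩

H on qubit 1 mixes each pair of kets that differ only in qubit 1: amplitudes (a, b) of (|…0…⟩, |…1…⟩) become ((a + b)/√2, (a − b)/√2). Kets absent from the input have amplitude 0.
(|00⟩, |01⟩): (a, b) = (0.5679i, 0) → (0.4016i, 0.4016i)
(|10⟩, |11⟩): (a, b) = (0.5274, 0.6319) → (0.8197, -0.07389)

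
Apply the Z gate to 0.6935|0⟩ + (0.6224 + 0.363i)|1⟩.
0.6935|0⟩ + (-0.6224 - 0.363i)|1⟩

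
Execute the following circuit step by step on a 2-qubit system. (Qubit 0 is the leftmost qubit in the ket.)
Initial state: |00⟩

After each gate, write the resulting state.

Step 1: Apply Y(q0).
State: i|10⟩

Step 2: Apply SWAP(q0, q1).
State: i|01⟩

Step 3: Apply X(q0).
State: i|11⟩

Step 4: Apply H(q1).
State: (1/√2)i|10⟩ - (1/√2)i|11⟩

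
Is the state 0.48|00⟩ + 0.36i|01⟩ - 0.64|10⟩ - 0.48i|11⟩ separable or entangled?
Separable

Writing the state as a|00⟩ + b|01⟩ + c|10⟩ + d|11⟩, it is a product state iff ad − bc = 0.
Here (a, b, c, d) = (0.48, 0.36i, -0.64, -0.48i): ad − bc = (0.48)(-0.48i) − (0.36i)(-0.64) = 0, so the state is separable.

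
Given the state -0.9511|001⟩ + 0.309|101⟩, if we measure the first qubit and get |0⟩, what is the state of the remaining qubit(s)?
-|01⟩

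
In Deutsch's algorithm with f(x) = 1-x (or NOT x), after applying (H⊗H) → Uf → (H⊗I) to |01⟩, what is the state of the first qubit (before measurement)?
|1⟩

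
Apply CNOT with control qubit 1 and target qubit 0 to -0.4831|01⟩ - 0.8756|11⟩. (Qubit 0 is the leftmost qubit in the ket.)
-0.8756|01⟩ - 0.4831|11⟩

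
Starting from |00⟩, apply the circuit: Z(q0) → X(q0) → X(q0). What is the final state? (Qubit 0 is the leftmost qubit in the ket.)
|00⟩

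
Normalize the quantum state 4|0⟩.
|0⟩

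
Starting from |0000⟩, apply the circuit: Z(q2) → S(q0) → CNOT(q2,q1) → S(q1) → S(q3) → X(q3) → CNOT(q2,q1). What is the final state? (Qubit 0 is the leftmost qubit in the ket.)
|0001⟩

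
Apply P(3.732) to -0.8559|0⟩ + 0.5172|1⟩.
-0.8559|0⟩ + (-0.4296 - 0.2879i)|1⟩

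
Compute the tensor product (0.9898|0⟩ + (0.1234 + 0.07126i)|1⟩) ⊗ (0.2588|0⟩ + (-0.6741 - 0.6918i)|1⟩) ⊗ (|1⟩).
0.2562|001⟩ + (-0.6672 - 0.6847i)|011⟩ + (0.03194 + 0.01844i)|101⟩ + (-0.03389 - 0.1334i)|111⟩

amp(|b₁b₂…⟩) = product of the factor amplitudes for bits b₁, b₂, …; only kets whose every factor amplitude is nonzero survive.
|001⟩: (0.9898)(0.2588)(1) = 0.2562
|011⟩: (0.9898)(-0.6741 - 0.6918i)(1) = (-0.6672 - 0.6847i)
|101⟩: (0.1234 + 0.07126i)(0.2588)(1) = (0.03194 + 0.01844i)
|111⟩: (0.1234 + 0.07126i)(-0.6741 - 0.6918i)(1) = (-0.03389 - 0.1334i)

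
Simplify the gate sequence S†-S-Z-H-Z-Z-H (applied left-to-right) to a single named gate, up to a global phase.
Z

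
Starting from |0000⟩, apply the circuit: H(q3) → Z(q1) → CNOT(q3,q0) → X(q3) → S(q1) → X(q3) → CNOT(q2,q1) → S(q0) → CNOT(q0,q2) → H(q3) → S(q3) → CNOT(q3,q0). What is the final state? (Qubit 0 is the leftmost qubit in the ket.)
1/2|0000⟩ + 1/2|0011⟩ + (1/2)i|1001⟩ + (1/2)i|1010⟩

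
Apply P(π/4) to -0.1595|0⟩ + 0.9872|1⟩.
-0.1595|0⟩ + (0.6981 + 0.6981i)|1⟩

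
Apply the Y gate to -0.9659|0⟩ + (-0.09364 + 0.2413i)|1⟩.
(0.2413 + 0.09364i)|0⟩ - 0.9659i|1⟩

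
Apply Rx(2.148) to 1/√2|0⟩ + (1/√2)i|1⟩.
0.9586|0⟩ - 0.2846i|1⟩

Rx(2.148) = [[cos(θ/2), −i·sin(θ/2)], [−i·sin(θ/2), cos(θ/2)]]; θ = 2.148, cos(θ/2) ≈ 0.476612, sin(θ/2) ≈ 0.879114.
With a = amp(|0⟩) = 1/√2 and b = amp(|1⟩) = (1/√2)i:
new amp(|0⟩) = (0.476612)·a + (-0.879114i)·b = 0.9586
new amp(|1⟩) = (-0.879114i)·a + (0.476612)·b = -0.2846i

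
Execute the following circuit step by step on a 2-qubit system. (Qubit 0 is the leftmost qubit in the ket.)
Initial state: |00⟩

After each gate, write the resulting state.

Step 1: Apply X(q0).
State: |10⟩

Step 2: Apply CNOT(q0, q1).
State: |11⟩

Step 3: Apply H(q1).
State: 1/√2|10⟩ - 1/√2|11⟩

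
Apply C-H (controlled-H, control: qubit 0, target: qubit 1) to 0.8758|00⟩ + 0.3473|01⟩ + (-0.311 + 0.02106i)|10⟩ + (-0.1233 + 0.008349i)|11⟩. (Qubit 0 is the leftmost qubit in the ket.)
0.8758|00⟩ + 0.3473|01⟩ + (-0.3071 + 0.0208i)|10⟩ + (-0.1327 + 0.008988i)|11⟩

C-H leaves the control-|0⟩ kets |00⟩, |01⟩ unchanged and applies H to qubit 1 on the control-|1⟩ pair (|10⟩, |11⟩).
H = [[1/√2, 1/√2], [1/√2, -1/√2]].
With a = amp(|10⟩) = (-0.311 + 0.02106i) and b = amp(|11⟩) = (-0.1233 + 0.008349i):
new amp(|10⟩) = (1/√2)·a + (1/√2)·b = (-0.3071 + 0.0208i)
new amp(|11⟩) = (1/√2)·a + (-1/√2)·b = (-0.1327 + 0.008988i)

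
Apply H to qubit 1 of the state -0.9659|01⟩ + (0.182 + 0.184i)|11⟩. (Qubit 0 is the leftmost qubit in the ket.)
-0.683|00⟩ + 0.683|01⟩ + (0.1287 + 0.1301i)|10⟩ + (-0.1287 - 0.1301i)|11⟩

H on qubit 1 mixes each pair of kets that differ only in qubit 1: amplitudes (a, b) of (|…0…⟩, |…1…⟩) become ((a + b)/√2, (a − b)/√2). Kets absent from the input have amplitude 0.
(|00⟩, |01⟩): (a, b) = (0, -0.9659) → (-0.683, 0.683)
(|10⟩, |11⟩): (a, b) = (0, (0.182 + 0.184i)) → ((0.1287 + 0.1301i), (-0.1287 - 0.1301i))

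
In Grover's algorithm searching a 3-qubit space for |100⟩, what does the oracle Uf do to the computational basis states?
Uf|x⟩ = -|x⟩ if x = 100, else |x⟩ (phase flip on target)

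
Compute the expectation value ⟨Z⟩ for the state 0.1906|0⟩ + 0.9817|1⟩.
-0.9274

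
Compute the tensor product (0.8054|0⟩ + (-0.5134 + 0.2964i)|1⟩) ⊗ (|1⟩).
0.8054|01⟩ + (-0.5134 + 0.2964i)|11⟩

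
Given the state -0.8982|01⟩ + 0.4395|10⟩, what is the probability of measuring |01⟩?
0.8068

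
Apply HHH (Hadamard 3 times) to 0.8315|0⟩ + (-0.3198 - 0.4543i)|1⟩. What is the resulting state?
(0.3618 - 0.3212i)|0⟩ + (0.8141 + 0.3212i)|1⟩

H² = I, so H^3 = H: a single Hadamard. With (a, b) = (0.8315, (-0.3198 - 0.4543i)), H gives ((a + b)/√2, (a − b)/√2) = ((0.3618 - 0.3212i), (0.8141 + 0.3212i)).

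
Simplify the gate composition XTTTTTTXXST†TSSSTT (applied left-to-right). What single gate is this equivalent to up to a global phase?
X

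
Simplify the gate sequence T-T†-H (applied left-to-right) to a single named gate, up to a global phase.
H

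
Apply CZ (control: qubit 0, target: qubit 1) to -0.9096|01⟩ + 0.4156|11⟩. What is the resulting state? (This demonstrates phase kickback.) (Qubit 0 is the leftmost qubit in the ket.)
-0.9096|01⟩ - 0.4156|11⟩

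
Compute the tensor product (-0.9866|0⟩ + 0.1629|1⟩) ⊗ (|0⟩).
-0.9866|00⟩ + 0.1629|10⟩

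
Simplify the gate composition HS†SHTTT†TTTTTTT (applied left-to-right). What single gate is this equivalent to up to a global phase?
I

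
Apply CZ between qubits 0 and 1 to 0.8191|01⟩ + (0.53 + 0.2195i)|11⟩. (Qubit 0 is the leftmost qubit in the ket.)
0.8191|01⟩ + (-0.53 - 0.2195i)|11⟩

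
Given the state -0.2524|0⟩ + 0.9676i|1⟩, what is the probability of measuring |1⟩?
0.9362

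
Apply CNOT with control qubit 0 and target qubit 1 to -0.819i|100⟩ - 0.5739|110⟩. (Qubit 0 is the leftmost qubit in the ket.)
-0.5739|100⟩ - 0.819i|110⟩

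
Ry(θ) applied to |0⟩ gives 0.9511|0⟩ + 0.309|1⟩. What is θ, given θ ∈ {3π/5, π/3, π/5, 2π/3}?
π/5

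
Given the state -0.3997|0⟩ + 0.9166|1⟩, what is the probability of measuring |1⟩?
0.8402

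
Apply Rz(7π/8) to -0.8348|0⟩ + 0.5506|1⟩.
(-0.1629 + 0.8188i)|0⟩ + (0.1074 + 0.54i)|1⟩

Rz(7π/8) = [[e^(−iθ/2), 0], [0, e^(iθ/2)]] with e^(±iθ/2) = cos(θ/2) ± i·sin(θ/2); θ = 7π/8, cos(θ/2) ≈ 0.19509, sin(θ/2) ≈ 0.980785.
With a = amp(|0⟩) = -0.8348 and b = amp(|1⟩) = 0.5506:
new amp(|0⟩) = (0.19509 - 0.980785i)·a = (-0.1629 + 0.8188i)
new amp(|1⟩) = (0.19509 + 0.980785i)·b = (0.1074 + 0.54i)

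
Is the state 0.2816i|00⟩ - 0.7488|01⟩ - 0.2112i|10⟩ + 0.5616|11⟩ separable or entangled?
Separable

Writing the state as a|00⟩ + b|01⟩ + c|10⟩ + d|11⟩, it is a product state iff ad − bc = 0.
Here (a, b, c, d) = (0.2816i, -0.7488, -0.2112i, 0.5616): ad − bc = (0.2816i)(0.5616) − (-0.7488)(-0.2112i) = 0, so the state is separable.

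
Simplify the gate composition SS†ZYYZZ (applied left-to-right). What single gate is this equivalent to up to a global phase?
Z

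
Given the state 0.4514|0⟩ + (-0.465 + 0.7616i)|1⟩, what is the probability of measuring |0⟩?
0.2038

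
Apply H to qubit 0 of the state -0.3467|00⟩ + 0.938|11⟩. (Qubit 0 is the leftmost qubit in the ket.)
-0.2452|00⟩ + 0.6633|01⟩ - 0.2452|10⟩ - 0.6633|11⟩

H on qubit 0 mixes each pair of kets that differ only in qubit 0: amplitudes (a, b) of (|…0…⟩, |…1…⟩) become ((a + b)/√2, (a − b)/√2). Kets absent from the input have amplitude 0.
(|00⟩, |10⟩): (a, b) = (-0.3467, 0) → (-0.2452, -0.2452)
(|01⟩, |11⟩): (a, b) = (0, 0.938) → (0.6633, -0.6633)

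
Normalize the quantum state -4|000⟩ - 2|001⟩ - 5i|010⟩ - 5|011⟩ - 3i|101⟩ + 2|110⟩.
-0.4391|000⟩ - 0.2195|001⟩ - 0.5488i|010⟩ - 0.5488|011⟩ - 0.3293i|101⟩ + 0.2195|110⟩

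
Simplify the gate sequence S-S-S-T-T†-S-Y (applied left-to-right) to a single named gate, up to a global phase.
Y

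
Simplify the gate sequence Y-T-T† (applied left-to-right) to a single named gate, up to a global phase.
Y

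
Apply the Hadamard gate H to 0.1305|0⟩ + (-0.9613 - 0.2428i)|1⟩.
(-0.5875 - 0.1717i)|0⟩ + (0.772 + 0.1717i)|1⟩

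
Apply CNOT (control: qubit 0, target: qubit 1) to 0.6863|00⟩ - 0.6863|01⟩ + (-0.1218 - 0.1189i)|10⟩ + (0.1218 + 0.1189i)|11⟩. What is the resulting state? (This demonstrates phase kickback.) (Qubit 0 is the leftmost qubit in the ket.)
0.6863|00⟩ - 0.6863|01⟩ + (0.1218 + 0.1189i)|10⟩ + (-0.1218 - 0.1189i)|11⟩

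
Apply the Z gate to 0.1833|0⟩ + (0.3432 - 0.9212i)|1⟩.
0.1833|0⟩ + (-0.3432 + 0.9212i)|1⟩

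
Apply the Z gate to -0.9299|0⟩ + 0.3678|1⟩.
-0.9299|0⟩ - 0.3678|1⟩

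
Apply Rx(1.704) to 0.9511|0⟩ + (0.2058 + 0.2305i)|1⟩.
(0.7998 - 0.1549i)|0⟩ + (0.1355 - 0.564i)|1⟩

Rx(1.704) = [[cos(θ/2), −i·sin(θ/2)], [−i·sin(θ/2), cos(θ/2)]]; θ = 1.704, cos(θ/2) ≈ 0.658479, sin(θ/2) ≈ 0.752599.
With a = amp(|0⟩) = 0.9511 and b = amp(|1⟩) = (0.2058 + 0.2305i):
new amp(|0⟩) = (0.658479)·a + (-0.752599i)·b = (0.7998 - 0.1549i)
new amp(|1⟩) = (-0.752599i)·a + (0.658479)·b = (0.1355 - 0.564i)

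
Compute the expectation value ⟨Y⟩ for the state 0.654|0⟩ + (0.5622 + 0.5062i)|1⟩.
0.6621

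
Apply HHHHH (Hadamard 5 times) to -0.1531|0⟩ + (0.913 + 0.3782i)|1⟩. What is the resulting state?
(0.5373 + 0.2674i)|0⟩ + (-0.7538 - 0.2674i)|1⟩

H² = I, so H^5 = H: a single Hadamard. With (a, b) = (-0.1531, (0.913 + 0.3782i)), H gives ((a + b)/√2, (a − b)/√2) = ((0.5373 + 0.2674i), (-0.7538 - 0.2674i)).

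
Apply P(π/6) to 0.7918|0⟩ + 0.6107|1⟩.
0.7918|0⟩ + (0.5289 + 0.3054i)|1⟩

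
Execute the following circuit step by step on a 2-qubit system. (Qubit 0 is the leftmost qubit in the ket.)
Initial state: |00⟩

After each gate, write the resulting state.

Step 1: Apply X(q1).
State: |01⟩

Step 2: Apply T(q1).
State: (1/√2 + (1/√2)i)|01⟩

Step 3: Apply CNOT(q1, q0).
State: (1/√2 + (1/√2)i)|11⟩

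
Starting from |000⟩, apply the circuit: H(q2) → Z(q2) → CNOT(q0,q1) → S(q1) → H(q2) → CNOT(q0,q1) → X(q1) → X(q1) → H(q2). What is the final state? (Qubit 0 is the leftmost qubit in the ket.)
1/√2|000⟩ - 1/√2|001⟩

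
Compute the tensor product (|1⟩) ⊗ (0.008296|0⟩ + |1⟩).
0.008296|10⟩ + |11⟩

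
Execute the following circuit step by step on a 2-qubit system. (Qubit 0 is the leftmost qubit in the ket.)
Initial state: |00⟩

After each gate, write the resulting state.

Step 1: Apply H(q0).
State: 1/√2|00⟩ + 1/√2|10⟩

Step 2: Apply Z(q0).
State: 1/√2|00⟩ - 1/√2|10⟩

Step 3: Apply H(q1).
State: 1/2|00⟩ + 1/2|01⟩ - 1/2|10⟩ - 1/2|11⟩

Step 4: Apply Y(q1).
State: -(1/2)i|00⟩ + (1/2)i|01⟩ + (1/2)i|10⟩ - (1/2)i|11⟩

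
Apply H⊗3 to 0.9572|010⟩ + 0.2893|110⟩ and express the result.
0.4407|000⟩ + 0.4407|001⟩ - 0.4407|010⟩ - 0.4407|011⟩ + 0.2361|100⟩ + 0.2361|101⟩ - 0.2361|110⟩ - 0.2361|111⟩

H⊗3 gives amp(|y⟩) = (1/2√2) Σ_x (−1)^(x·y) amp(|x⟩), where x·y is the number of positions in which both x and y have a 1.
|000⟩: (0.9572 + 0.2893)/(2√2) = 0.4407
|001⟩: (0.9572 + 0.2893)/(2√2) = 0.4407
|010⟩: (-0.9572 - 0.2893)/(2√2) = -0.4407
|011⟩: (-0.9572 - 0.2893)/(2√2) = -0.4407
|100⟩: (0.9572 - 0.2893)/(2√2) = 0.2361
|101⟩: (0.9572 - 0.2893)/(2√2) = 0.2361
|110⟩: (-0.9572 + 0.2893)/(2√2) = -0.2361
|111⟩: (-0.9572 + 0.2893)/(2√2) = -0.2361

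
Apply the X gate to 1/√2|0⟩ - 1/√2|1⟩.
-1/√2|0⟩ + 1/√2|1⟩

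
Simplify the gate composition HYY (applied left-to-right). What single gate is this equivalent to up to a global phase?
H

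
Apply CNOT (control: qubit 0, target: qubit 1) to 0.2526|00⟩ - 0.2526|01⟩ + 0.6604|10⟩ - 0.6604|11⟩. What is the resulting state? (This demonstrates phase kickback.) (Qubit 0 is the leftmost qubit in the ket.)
0.2526|00⟩ - 0.2526|01⟩ - 0.6604|10⟩ + 0.6604|11⟩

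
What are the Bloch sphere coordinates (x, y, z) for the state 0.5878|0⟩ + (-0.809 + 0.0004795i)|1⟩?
(-0.9511, 0.0005637, -0.309)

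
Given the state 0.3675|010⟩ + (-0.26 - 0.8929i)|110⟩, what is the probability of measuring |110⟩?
0.8649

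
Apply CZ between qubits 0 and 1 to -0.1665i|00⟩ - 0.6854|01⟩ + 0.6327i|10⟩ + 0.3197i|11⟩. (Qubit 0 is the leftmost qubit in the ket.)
-0.1665i|00⟩ - 0.6854|01⟩ + 0.6327i|10⟩ - 0.3197i|11⟩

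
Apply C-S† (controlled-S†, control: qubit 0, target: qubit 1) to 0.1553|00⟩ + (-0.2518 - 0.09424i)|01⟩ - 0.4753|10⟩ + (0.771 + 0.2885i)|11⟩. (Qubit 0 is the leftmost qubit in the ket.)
0.1553|00⟩ + (-0.2518 - 0.09424i)|01⟩ - 0.4753|10⟩ + (0.2885 - 0.771i)|11⟩

C-S† leaves the control-|0⟩ kets |00⟩, |01⟩ unchanged and applies S† to qubit 1 on the control-|1⟩ pair (|10⟩, |11⟩).
S† = [[1, 0], [0, -i]].
With a = amp(|10⟩) = -0.4753 and b = amp(|11⟩) = (0.771 + 0.2885i):
new amp(|10⟩) = (1)·a = -0.4753
new amp(|11⟩) = (-i)·b = (0.2885 - 0.771i)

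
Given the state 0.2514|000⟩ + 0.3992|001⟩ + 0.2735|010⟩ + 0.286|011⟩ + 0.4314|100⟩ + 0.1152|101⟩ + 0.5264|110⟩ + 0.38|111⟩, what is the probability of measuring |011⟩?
0.0818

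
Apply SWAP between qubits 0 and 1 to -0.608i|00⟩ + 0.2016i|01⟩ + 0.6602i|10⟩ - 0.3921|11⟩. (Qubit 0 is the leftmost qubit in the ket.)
-0.608i|00⟩ + 0.6602i|01⟩ + 0.2016i|10⟩ - 0.3921|11⟩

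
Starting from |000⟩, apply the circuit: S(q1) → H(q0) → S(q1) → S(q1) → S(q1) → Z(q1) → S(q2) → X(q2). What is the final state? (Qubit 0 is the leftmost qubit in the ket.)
1/√2|001⟩ + 1/√2|101⟩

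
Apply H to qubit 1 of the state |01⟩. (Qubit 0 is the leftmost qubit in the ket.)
1/√2|00⟩ - 1/√2|01⟩

H on qubit 1 mixes each pair of kets that differ only in qubit 1: amplitudes (a, b) of (|…0…⟩, |…1…⟩) become ((a + b)/√2, (a − b)/√2). Kets absent from the input have amplitude 0.
(|00⟩, |01⟩): (a, b) = (0, 1) → (1/√2, -1/√2)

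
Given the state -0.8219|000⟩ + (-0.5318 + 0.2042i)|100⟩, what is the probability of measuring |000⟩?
0.6755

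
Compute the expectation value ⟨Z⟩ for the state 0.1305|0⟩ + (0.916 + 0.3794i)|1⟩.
-0.966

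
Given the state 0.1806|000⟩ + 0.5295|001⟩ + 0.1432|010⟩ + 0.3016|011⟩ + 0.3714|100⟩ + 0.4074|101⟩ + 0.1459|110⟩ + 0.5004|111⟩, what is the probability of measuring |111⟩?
0.2504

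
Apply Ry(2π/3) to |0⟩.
1/2|0⟩ + 0.866|1⟩

Ry(2π/3) = [[cos(θ/2), −sin(θ/2)], [sin(θ/2), cos(θ/2)]]; θ = 2π/3, cos(θ/2) ≈ 0.5, sin(θ/2) ≈ 0.866025.
With a = amp(|0⟩) = 1 and b = amp(|1⟩) = 0:
new amp(|0⟩) = (0.5)·a + (-0.866025)·b = 1/2
new amp(|1⟩) = (0.866025)·a + (0.5)·b = 0.866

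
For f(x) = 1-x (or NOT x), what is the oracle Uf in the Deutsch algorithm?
CNOT followed by I ⊗ X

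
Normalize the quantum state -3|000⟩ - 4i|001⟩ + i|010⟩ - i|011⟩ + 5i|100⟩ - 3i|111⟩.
-0.3841|000⟩ - 0.5121i|001⟩ + 0.128i|010⟩ - 0.128i|011⟩ + 0.6402i|100⟩ - 0.3841i|111⟩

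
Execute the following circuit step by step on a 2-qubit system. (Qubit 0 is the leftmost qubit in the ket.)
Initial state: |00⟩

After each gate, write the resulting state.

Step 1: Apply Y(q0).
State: i|10⟩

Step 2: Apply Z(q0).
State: -i|10⟩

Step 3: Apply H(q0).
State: -(1/√2)i|00⟩ + (1/√2)i|10⟩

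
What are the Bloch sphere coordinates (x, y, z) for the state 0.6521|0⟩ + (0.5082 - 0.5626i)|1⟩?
(0.6628, -0.7337, -0.1496)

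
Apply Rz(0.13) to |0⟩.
(0.9979 - 0.06495i)|0⟩

Rz(0.13) = [[e^(−iθ/2), 0], [0, e^(iθ/2)]] with e^(±iθ/2) = cos(θ/2) ± i·sin(θ/2); θ = 0.13, cos(θ/2) ≈ 0.997888, sin(θ/2) ≈ 0.0649542.
With a = amp(|0⟩) = 1 and b = amp(|1⟩) = 0:
new amp(|0⟩) = (0.997888 - 0.0649542i)·a = (0.9979 - 0.06495i)
new amp(|1⟩) = (0.997888 + 0.0649542i)·b = 0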